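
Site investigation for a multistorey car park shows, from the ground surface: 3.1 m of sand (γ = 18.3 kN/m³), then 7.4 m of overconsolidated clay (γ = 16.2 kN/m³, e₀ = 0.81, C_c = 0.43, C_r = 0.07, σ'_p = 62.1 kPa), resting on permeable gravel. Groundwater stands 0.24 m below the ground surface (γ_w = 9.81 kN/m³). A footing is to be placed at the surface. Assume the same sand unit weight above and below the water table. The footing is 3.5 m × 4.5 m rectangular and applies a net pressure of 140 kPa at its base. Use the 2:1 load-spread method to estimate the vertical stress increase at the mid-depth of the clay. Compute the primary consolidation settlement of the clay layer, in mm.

Mid-depth of clay below the ground surface: z = 3.1 + 7.4/2 = 6.8 m.
Total vertical stress at mid-clay: σ_v = 18.3×3.1 + 16.2×3.7 = 116.67 kPa.
Pore pressure: u = 9.81×(6.8 − 0.24) = 64.354 kPa.
Initial effective stress: σ'_0 = σ_v − u = 116.67 − 64.354 = 52.316 kPa.
Stress increase at mid-clay by the 2:1 spreading method:
Δσ = qBL/((B+z)(L+z)) = 140×3.5×4.5/((3.5+6.8)(4.5+6.8)) = 18.945 kPa
Final effective stress: σ'_f = 52.316 + 18.945 = 71.261 kPa.
σ'_f = 71.261 > σ'_p = 62.1 kPa, so the stress path crosses the preconsolidation pressure — recompression up to σ'_p, then virgin compression beyond:
S_c = H/(1+e₀)·[C_r·log₁₀(σ'_p/σ'_0) + C_c·log₁₀(σ'_f/σ'_p)]
    = 7.4/1.81 × [0.07×log₁₀(62.1/52.316) + 0.43×log₁₀(71.261/62.1)]
    = 4.0884 × [0.005212 + 0.025697] = 0.1264 m

S_c ≈ 126 mm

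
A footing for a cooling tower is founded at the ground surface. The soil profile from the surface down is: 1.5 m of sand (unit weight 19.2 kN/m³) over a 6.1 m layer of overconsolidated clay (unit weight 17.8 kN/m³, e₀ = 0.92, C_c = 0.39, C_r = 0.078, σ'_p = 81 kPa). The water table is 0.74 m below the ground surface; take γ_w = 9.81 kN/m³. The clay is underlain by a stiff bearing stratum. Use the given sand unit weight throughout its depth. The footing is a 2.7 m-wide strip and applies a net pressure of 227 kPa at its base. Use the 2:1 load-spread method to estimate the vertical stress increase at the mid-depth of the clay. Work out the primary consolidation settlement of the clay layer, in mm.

Mid-depth of clay below the ground surface: z = 1.5 + 6.1/2 = 4.55 m.
Total vertical stress at mid-clay: σ_v = 19.2×1.5 + 17.8×3.05 = 83.09 kPa.
Pore pressure: u = 9.81×(4.55 − 0.74) = 37.376 kPa.
Initial effective stress: σ'_0 = σ_v − u = 83.09 − 37.376 = 45.714 kPa.
Stress increase at mid-clay by the 2:1 spreading method:
Δσ = qB/(B+z) = 227×2.7/(2.7+4.55) = 84.538 kPa
Final effective stress: σ'_f = 45.714 + 84.538 = 130.25 kPa.
σ'_f = 130.25 > σ'_p = 81 kPa, so the stress path crosses the preconsolidation pressure — recompression up to σ'_p, then virgin compression beyond:
S_c = H/(1+e₀)·[C_r·log₁₀(σ'_p/σ'_0) + C_c·log₁₀(σ'_f/σ'_p)]
    = 6.1/1.92 × [0.078×log₁₀(81/45.714) + 0.39×log₁₀(130.25/81)]
    = 3.1771 × [0.019378 + 0.080454] = 0.3172 m

S_c ≈ 317 mm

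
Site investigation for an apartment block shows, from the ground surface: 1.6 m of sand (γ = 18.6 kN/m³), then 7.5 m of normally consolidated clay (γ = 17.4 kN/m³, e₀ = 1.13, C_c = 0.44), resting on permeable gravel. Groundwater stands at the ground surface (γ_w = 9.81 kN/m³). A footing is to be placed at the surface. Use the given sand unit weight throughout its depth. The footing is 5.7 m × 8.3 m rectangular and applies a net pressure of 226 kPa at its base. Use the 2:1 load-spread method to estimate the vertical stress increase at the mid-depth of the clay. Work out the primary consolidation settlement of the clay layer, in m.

S_c ≈ 0.66 m

Mid-depth of clay below the ground surface: z = 1.6 + 7.5/2 = 5.35 m.
Total vertical stress at mid-clay: σ_v = 18.6×1.6 + 17.4×3.75 = 95.01 kPa.
Pore pressure: u = 9.81×(5.35 − 0) = 52.483 kPa.
Initial effective stress: σ'_0 = σ_v − u = 95.01 − 52.483 = 42.527 kPa.
Stress increase at mid-clay by the 2:1 spreading method:
Δσ = qBL/((B+z)(L+z)) = 226×5.7×8.3/((5.7+5.35)(8.3+5.35)) = 70.887 kPa
Final effective stress: σ'_f = σ'_0 + Δσ = 42.527 + 70.887 = 113.41 kPa.
Normally consolidated clay, so the full stress increment lies on the virgin compression line:
S_c = C_c·H/(1+e₀)·log₁₀(σ'_f/σ'_0) = 0.44×7.5/(1+1.13)×log₁₀(113.41/42.527)
    = 1.5493 × 0.42599 = 0.66 m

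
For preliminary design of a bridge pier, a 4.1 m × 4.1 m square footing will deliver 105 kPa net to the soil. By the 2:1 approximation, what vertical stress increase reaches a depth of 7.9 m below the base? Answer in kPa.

By the 2:1 method the load spreads at 1 horizontal : 2 vertical, so at depth z the loaded area has grown by z in each plan dimension:
Δσ = qBL/((B+z)(L+z)) = 105×4.1×4.1/((4.1+7.9)(4.1+7.9)) = 12.257 kPa

Δσ_z ≈ 12.3 kPa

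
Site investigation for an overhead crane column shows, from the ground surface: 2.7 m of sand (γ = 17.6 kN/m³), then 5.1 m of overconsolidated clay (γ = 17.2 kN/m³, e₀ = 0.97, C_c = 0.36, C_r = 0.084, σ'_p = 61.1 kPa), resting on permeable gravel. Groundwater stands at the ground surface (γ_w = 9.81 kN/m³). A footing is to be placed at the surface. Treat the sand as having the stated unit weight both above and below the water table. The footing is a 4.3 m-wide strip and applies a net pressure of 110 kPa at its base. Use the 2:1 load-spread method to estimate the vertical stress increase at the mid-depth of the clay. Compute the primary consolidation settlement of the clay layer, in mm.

Mid-depth of clay below the ground surface: z = 2.7 + 5.1/2 = 5.25 m.
Total vertical stress at mid-clay: σ_v = 17.6×2.7 + 17.2×2.55 = 91.38 kPa.
Pore pressure: u = 9.81×(5.25 − 0) = 51.503 kPa.
Initial effective stress: σ'_0 = σ_v − u = 91.38 − 51.503 = 39.877 kPa.
Stress increase at mid-clay by the 2:1 spreading method:
Δσ = qB/(B+z) = 110×4.3/(4.3+5.25) = 49.529 kPa
Final effective stress: σ'_f = 39.877 + 49.529 = 89.406 kPa.
σ'_f = 89.406 > σ'_p = 61.1 kPa, so the stress path crosses the preconsolidation pressure — recompression up to σ'_p, then virgin compression beyond:
S_c = H/(1+e₀)·[C_r·log₁₀(σ'_p/σ'_0) + C_c·log₁₀(σ'_f/σ'_p)]
    = 5.1/1.97 × [0.084×log₁₀(61.1/39.877) + 0.36×log₁₀(89.406/61.1)]
    = 2.5888 × [0.015567 + 0.059517] = 0.1944 m

S_c ≈ 194 mm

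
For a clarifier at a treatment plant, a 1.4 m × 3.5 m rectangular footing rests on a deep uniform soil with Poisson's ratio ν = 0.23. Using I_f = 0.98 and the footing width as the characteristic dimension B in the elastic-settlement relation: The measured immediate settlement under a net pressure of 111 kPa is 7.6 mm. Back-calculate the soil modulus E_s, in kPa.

E_s ≈ 19000 kPa

S_e = q·B·(1−ν²)/E_s · I_f  ⇒  E_s = q·B·(1−ν²)·I_f / S_e.
E_s = 111 × 1.4 × 0.9471 × 0.98 / 0.0076 = 18980 kPa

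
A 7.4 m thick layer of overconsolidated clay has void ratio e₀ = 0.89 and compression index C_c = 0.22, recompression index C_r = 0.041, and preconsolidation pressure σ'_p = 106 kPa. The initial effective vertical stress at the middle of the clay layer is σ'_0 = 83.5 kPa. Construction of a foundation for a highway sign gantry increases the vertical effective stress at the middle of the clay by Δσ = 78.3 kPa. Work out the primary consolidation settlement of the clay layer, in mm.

S_c ≈ 175 mm

Final effective stress: σ'_f = 83.5 + 78.3 = 161.8 kPa.
σ'_f = 161.8 > σ'_p = 106 kPa, so the stress path crosses the preconsolidation pressure — recompression up to σ'_p, then virgin compression beyond:
S_c = H/(1+e₀)·[C_r·log₁₀(σ'_p/σ'_0) + C_c·log₁₀(σ'_f/σ'_p)]
    = 7.4/1.89 × [0.041×log₁₀(106/83.5) + 0.22×log₁₀(161.8/106)]
    = 3.9153 × [0.0042484 + 0.040408] = 0.1748 m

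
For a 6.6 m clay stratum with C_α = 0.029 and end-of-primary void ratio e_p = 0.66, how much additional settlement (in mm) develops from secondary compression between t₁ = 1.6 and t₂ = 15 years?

Secondary compression: S_s = C_α·H/(1+e_p)·log₁₀(t₂/t₁)
S_s = 0.029×6.6/(1+0.66)×log₁₀(15/1.6)
    = 0.1153 × 0.972 = 0.1121 m

S_s ≈ 112 mm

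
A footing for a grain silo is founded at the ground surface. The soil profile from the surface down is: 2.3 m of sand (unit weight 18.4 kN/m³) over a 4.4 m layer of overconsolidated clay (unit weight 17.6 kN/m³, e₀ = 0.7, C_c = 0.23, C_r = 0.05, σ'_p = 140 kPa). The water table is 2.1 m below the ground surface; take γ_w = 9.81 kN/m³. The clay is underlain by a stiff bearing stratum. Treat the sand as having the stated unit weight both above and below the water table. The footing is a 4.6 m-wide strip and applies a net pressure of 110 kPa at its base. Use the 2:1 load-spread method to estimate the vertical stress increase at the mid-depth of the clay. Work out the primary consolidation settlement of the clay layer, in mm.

S_c ≈ 38 mm

Mid-depth of clay below the ground surface: z = 2.3 + 4.4/2 = 4.5 m.
Total vertical stress at mid-clay: σ_v = 18.4×2.3 + 17.6×2.2 = 81.04 kPa.
Pore pressure: u = 9.81×(4.5 − 2.1) = 23.544 kPa.
Initial effective stress: σ'_0 = σ_v − u = 81.04 − 23.544 = 57.496 kPa.
Stress increase at mid-clay by the 2:1 spreading method:
Δσ = qB/(B+z) = 110×4.6/(4.6+4.5) = 55.604 kPa
Final effective stress: σ'_f = 57.496 + 55.604 = 113.1 kPa.
σ'_f = 113.1 ≤ σ'_p = 140 kPa, so the clay remains overconsolidated and only the recompression index applies:
S_c = C_r·H/(1+e₀)·log₁₀(σ'_f/σ'_0) = 0.05×4.4/1.7×log₁₀(113.1/57.496)
    = 0.12941 × 0.29382 = 0.03802 m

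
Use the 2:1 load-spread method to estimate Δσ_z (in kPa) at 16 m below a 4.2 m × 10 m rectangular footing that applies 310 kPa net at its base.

By the 2:1 method the load spreads at 1 horizontal : 2 vertical, so at depth z the loaded area has grown by z in each plan dimension:
Δσ = qBL/((B+z)(L+z)) = 310×4.2×10/((4.2+16)(10+16)) = 24.791 kPa

Δσ_z ≈ 24.8 kPa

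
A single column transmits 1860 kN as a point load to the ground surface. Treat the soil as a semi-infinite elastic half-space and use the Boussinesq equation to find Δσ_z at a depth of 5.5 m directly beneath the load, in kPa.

Boussinesq vertical stress below a point load on an elastic half-space:
Δσ_z = 3P/(2πz²) · [1 + (r/z)²]^(−5/2)
r/z = 0/5.5 = 0; [1+(r/z)²]^(−5/2) = 1.
Δσ_z = 3×1860/(2π×5.5²) × 1 = 29.358 × 1 = 29.36 kPa

Δσ_z ≈ 29.4 kPa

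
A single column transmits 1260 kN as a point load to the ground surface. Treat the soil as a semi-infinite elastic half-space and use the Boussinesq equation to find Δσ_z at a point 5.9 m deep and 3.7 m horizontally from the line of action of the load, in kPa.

Δσ_z ≈ 7.54 kPa

Boussinesq vertical stress below a point load on an elastic half-space:
Δσ_z = 3P/(2πz²) · [1 + (r/z)²]^(−5/2)
r/z = 3.7/5.9 = 0.62712; [1+(r/z)²]^(−5/2) = 0.43642.
Δσ_z = 3×1260/(2π×5.9²) × 0.43642 = 17.283 × 0.43642 = 7.543 kPa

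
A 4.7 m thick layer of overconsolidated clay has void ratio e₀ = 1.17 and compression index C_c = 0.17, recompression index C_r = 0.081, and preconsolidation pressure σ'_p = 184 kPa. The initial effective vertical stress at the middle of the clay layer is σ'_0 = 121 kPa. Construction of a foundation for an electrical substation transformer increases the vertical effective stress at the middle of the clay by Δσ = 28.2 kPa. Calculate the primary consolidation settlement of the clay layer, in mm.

Final effective stress: σ'_f = 121 + 28.2 = 149.2 kPa.
σ'_f = 149.2 ≤ σ'_p = 184 kPa, so the clay remains overconsolidated and only the recompression index applies:
S_c = C_r·H/(1+e₀)·log₁₀(σ'_f/σ'_0) = 0.081×4.7/2.17×log₁₀(149.2/121)
    = 0.17544 × 0.090983 = 0.01596 m

S_c ≈ 16 mm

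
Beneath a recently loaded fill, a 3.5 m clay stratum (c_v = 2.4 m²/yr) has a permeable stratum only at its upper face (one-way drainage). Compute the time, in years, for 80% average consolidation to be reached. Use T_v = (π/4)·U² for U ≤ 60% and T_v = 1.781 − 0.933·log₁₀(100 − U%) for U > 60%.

t ≈ 2.89 years

Drainage path length: H_d = H = 3.5 m (single drainage).
U > 60%: T_v = 1.781 − 0.933·log₁₀(100 − 80) = 0.56714.
t = T_v·H_d²/c_v = 0.56714×3.5²/2.4 = 2.895 years.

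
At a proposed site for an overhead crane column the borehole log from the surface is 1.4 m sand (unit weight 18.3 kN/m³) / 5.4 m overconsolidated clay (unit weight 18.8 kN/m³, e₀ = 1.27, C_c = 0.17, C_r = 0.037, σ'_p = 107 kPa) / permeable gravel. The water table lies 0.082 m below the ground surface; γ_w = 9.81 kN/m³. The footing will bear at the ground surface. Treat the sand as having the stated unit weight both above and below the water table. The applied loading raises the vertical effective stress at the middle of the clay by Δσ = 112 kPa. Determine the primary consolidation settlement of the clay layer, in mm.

Mid-depth of clay below the ground surface: z = 1.4 + 5.4/2 = 4.1 m.
Total vertical stress at mid-clay: σ_v = 18.3×1.4 + 18.8×2.7 = 76.38 kPa.
Pore pressure: u = 9.81×(4.1 − 0.082) = 39.417 kPa.
Initial effective stress: σ'_0 = σ_v − u = 76.38 − 39.417 = 36.963 kPa.
Final effective stress: σ'_f = 36.963 + 112 = 148.96 kPa.
σ'_f = 148.96 > σ'_p = 107 kPa, so the stress path crosses the preconsolidation pressure — recompression up to σ'_p, then virgin compression beyond:
S_c = H/(1+e₀)·[C_r·log₁₀(σ'_p/σ'_0) + C_c·log₁₀(σ'_f/σ'_p)]
    = 5.4/2.27 × [0.037×log₁₀(107/36.963) + 0.17×log₁₀(148.96/107)]
    = 2.3789 × [0.01708 + 0.024427] = 0.09874 m

S_c ≈ 98.7 mm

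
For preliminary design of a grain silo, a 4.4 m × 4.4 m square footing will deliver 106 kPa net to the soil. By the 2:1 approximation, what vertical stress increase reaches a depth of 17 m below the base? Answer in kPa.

By the 2:1 method the load spreads at 1 horizontal : 2 vertical, so at depth z the loaded area has grown by z in each plan dimension:
Δσ = qBL/((B+z)(L+z)) = 106×4.4×4.4/((4.4+17)(4.4+17)) = 4.4811 kPa

Δσ_z ≈ 4.48 kPa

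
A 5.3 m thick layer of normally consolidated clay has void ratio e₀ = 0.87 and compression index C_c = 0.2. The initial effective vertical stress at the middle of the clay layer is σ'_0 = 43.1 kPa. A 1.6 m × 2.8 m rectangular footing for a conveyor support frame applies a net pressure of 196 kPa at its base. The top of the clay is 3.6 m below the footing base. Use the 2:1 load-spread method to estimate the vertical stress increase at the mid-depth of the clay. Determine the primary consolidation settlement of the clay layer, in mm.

Mid-depth of clay below the footing base: z = 3.6 + 5.3/2 = 6.25 m.
Stress increase at mid-clay by the 2:1 spreading method:
Δσ = qBL/((B+z)(L+z)) = 196×1.6×2.8/((1.6+6.25)(2.8+6.25)) = 12.36 kPa
Final effective stress: σ'_f = σ'_0 + Δσ = 43.1 + 12.36 = 55.46 kPa.
Normally consolidated clay, so the full stress increment lies on the virgin compression line:
S_c = C_c·H/(1+e₀)·log₁₀(σ'_f/σ'_0) = 0.2×5.3/(1+0.87)×log₁₀(55.46/43.1)
    = 0.56684 × 0.1095 = 0.06207 m

S_c ≈ 62.1 mm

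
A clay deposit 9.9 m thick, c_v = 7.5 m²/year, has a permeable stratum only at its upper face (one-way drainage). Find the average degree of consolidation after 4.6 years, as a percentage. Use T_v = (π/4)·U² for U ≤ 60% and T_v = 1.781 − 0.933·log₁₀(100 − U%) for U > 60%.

Drainage path length: H_d = H = 9.9 m (single drainage).
T_v = c_v·t/H_d² = 7.5×4.6/9.9² = 0.352.
T_v = 0.352 corresponds to the U > 60% branch:
U = 1 − 10^((1.781 − T_v)/0.933)/100 = 0.6599

U ≈ 66 %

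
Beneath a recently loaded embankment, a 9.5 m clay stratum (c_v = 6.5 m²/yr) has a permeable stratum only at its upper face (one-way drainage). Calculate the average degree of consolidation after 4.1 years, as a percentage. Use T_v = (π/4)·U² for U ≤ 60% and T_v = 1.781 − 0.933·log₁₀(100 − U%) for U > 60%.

U ≈ 60.9 %

Drainage path length: H_d = H = 9.5 m (single drainage).
T_v = c_v·t/H_d² = 6.5×4.1/9.5² = 0.29529.
T_v = 0.29529 corresponds to the U > 60% branch:
U = 1 − 10^((1.781 − T_v)/0.933)/100 = 0.6088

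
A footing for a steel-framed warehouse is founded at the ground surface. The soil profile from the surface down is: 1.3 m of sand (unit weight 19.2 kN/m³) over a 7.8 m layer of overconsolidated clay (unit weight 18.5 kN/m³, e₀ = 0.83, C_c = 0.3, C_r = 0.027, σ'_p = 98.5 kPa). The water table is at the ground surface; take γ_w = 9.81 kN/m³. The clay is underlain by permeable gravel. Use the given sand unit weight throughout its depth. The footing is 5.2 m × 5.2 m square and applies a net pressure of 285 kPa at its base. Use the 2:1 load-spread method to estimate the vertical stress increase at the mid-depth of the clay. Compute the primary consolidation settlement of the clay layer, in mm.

Mid-depth of clay below the ground surface: z = 1.3 + 7.8/2 = 5.2 m.
Total vertical stress at mid-clay: σ_v = 19.2×1.3 + 18.5×3.9 = 97.11 kPa.
Pore pressure: u = 9.81×(5.2 − 0) = 51.012 kPa.
Initial effective stress: σ'_0 = σ_v − u = 97.11 − 51.012 = 46.098 kPa.
Stress increase at mid-clay by the 2:1 spreading method:
Δσ = qBL/((B+z)(L+z)) = 285×5.2×5.2/((5.2+5.2)(5.2+5.2)) = 71.25 kPa
Final effective stress: σ'_f = 46.098 + 71.25 = 117.35 kPa.
σ'_f = 117.35 > σ'_p = 98.5 kPa, so the stress path crosses the preconsolidation pressure — recompression up to σ'_p, then virgin compression beyond:
S_c = H/(1+e₀)·[C_r·log₁₀(σ'_p/σ'_0) + C_c·log₁₀(σ'_f/σ'_p)]
    = 7.8/1.83 × [0.027×log₁₀(98.5/46.098) + 0.3×log₁₀(117.35/98.5)]
    = 4.2623 × [0.0089034 + 0.022814] = 0.1352 m

S_c ≈ 135 mm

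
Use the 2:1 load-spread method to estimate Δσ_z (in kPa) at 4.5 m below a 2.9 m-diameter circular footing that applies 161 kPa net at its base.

By the 2:1 method the load spreads at 1 horizontal : 2 vertical, so at depth z the loaded area has grown by z in each plan dimension:
Δσ ≈ qD²/(D+z)² = 161×2.9²/(2.9+4.5)² = 24.726 kPa

Δσ_z ≈ 24.7 kPa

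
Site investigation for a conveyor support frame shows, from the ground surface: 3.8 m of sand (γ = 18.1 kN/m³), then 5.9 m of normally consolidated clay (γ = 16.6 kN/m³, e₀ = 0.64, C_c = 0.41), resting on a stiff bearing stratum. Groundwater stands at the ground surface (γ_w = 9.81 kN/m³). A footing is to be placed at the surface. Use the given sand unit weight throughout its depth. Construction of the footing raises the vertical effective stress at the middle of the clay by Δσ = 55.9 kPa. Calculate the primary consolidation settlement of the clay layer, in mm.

S_c ≈ 471 mm

Mid-depth of clay below the ground surface: z = 3.8 + 5.9/2 = 6.75 m.
Total vertical stress at mid-clay: σ_v = 18.1×3.8 + 16.6×2.95 = 117.75 kPa.
Pore pressure: u = 9.81×(6.75 − 0) = 66.218 kPa.
Initial effective stress: σ'_0 = σ_v − u = 117.75 − 66.218 = 51.532 kPa.
Final effective stress: σ'_f = σ'_0 + Δσ = 51.532 + 55.9 = 107.43 kPa.
Normally consolidated clay, so the full stress increment lies on the virgin compression line:
S_c = C_c·H/(1+e₀)·log₁₀(σ'_f/σ'_0) = 0.41×5.9/(1+0.64)×log₁₀(107.43/51.532)
    = 1.475 × 0.31905 = 0.4706 m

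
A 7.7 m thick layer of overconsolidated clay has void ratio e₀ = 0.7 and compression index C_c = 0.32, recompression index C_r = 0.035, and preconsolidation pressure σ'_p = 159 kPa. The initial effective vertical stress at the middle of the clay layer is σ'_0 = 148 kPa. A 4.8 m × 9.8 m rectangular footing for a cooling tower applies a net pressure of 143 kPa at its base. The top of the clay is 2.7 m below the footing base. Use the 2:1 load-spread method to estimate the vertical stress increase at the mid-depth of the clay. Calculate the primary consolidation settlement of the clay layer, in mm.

Mid-depth of clay below the footing base: z = 2.7 + 7.7/2 = 6.55 m.
Stress increase at mid-clay by the 2:1 spreading method:
Δσ = qBL/((B+z)(L+z)) = 143×4.8×9.8/((4.8+6.55)(9.8+6.55)) = 36.248 kPa
Final effective stress: σ'_f = 148 + 36.248 = 184.25 kPa.
σ'_f = 184.25 > σ'_p = 159 kPa, so the stress path crosses the preconsolidation pressure — recompression up to σ'_p, then virgin compression beyond:
S_c = H/(1+e₀)·[C_r·log₁₀(σ'_p/σ'_0) + C_c·log₁₀(σ'_f/σ'_p)]
    = 7.7/1.7 × [0.035×log₁₀(159/148) + 0.32×log₁₀(184.25/159)]
    = 4.5294 × [0.0010897 + 0.020483] = 0.09771 m

S_c ≈ 97.7 mm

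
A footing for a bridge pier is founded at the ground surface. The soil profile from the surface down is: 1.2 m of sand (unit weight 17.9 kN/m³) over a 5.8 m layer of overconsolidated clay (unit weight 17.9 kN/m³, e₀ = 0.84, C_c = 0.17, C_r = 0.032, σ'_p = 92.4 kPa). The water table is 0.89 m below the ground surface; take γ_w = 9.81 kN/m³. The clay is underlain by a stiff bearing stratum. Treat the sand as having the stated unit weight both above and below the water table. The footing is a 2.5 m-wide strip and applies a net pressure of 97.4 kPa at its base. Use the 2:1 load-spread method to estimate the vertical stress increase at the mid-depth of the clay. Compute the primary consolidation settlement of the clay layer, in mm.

Mid-depth of clay below the ground surface: z = 1.2 + 5.8/2 = 4.1 m.
Total vertical stress at mid-clay: σ_v = 17.9×1.2 + 17.9×2.9 = 73.39 kPa.
Pore pressure: u = 9.81×(4.1 − 0.89) = 31.49 kPa.
Initial effective stress: σ'_0 = σ_v − u = 73.39 − 31.49 = 41.9 kPa.
Stress increase at mid-clay by the 2:1 spreading method:
Δσ = qB/(B+z) = 97.4×2.5/(2.5+4.1) = 36.894 kPa
Final effective stress: σ'_f = 41.9 + 36.894 = 78.794 kPa.
σ'_f = 78.794 ≤ σ'_p = 92.4 kPa, so the clay remains overconsolidated and only the recompression index applies:
S_c = C_r·H/(1+e₀)·log₁₀(σ'_f/σ'_0) = 0.032×5.8/1.84×log₁₀(78.794/41.9)
    = 0.10087 × 0.27428 = 0.02767 m

S_c ≈ 27.7 mm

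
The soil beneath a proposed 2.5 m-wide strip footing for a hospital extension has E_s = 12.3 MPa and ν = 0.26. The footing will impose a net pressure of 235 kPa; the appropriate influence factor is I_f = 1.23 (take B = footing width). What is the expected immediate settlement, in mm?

Immediate (elastic) settlement: S_e = q·B·(1−ν²)/E_s · I_f.
E_s = 12.3 MPa = 12300 kPa.
S_e = 235 × 2.5 × (1 − 0.26²) / 12300 × 1.23
    = 235 × 2.5 × 0.9324 / 12300 × 1.23
    = 0.05478 m = 54.78 mm

S_e ≈ 54.8 mm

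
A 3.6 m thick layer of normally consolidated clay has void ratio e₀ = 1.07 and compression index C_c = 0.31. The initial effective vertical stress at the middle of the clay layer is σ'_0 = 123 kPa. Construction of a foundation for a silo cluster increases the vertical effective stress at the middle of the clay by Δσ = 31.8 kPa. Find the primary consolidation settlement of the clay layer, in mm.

Final effective stress: σ'_f = σ'_0 + Δσ = 123 + 31.8 = 154.8 kPa.
Normally consolidated clay, so the full stress increment lies on the virgin compression line:
S_c = C_c·H/(1+e₀)·log₁₀(σ'_f/σ'_0) = 0.31×3.6/(1+1.07)×log₁₀(154.8/123)
    = 0.53913 × 0.099866 = 0.05384 m

S_c ≈ 53.8 mm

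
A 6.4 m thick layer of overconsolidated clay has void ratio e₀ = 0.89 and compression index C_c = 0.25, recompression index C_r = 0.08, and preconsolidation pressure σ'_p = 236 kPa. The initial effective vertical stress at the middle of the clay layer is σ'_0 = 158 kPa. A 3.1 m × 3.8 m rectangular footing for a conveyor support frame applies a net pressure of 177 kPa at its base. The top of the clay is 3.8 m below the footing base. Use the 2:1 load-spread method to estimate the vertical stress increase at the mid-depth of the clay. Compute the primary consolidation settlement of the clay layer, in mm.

Mid-depth of clay below the footing base: z = 3.8 + 6.4/2 = 7 m.
Stress increase at mid-clay by the 2:1 spreading method:
Δσ = qBL/((B+z)(L+z)) = 177×3.1×3.8/((3.1+7)(3.8+7)) = 19.115 kPa
Final effective stress: σ'_f = 158 + 19.115 = 177.12 kPa.
σ'_f = 177.12 ≤ σ'_p = 236 kPa, so the clay remains overconsolidated and only the recompression index applies:
S_c = C_r·H/(1+e₀)·log₁₀(σ'_f/σ'_0) = 0.08×6.4/1.89×log₁₀(177.12/158)
    = 0.2709 × 0.049611 = 0.01344 m

S_c ≈ 13.4 mm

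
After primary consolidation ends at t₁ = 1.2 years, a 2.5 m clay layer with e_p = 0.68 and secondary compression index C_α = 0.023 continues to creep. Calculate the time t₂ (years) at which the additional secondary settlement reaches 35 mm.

t₂ ≈ 12.6 years

S_s = C_α·H/(1+e_p)·log₁₀(t₂/t₁) ⇒ log₁₀(t₂/t₁) = S_s·(1+e_p)/(C_α·H).
log₁₀(t₂/t₁) = 0.035 × (1+0.68) / (0.023×2.5) = 1.023
t₂ = t₁ × 10^1.023 = 1.2 × 10.53 = 12.64 years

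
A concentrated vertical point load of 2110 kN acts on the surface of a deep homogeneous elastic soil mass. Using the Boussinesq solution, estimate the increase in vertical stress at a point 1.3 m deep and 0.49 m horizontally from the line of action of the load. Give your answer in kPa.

Δσ_z ≈ 428 kPa

Boussinesq vertical stress below a point load on an elastic half-space:
Δσ_z = 3P/(2πz²) · [1 + (r/z)²]^(−5/2)
r/z = 0.49/1.3 = 0.37692; [1+(r/z)²]^(−5/2) = 0.71741.
Δσ_z = 3×2110/(2π×1.3²) × 0.71741 = 596.12 × 0.71741 = 427.7 kPa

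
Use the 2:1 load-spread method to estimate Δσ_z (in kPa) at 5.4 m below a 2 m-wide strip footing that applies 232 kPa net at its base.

Δσ_z ≈ 62.7 kPa

By the 2:1 method the load spreads at 1 horizontal : 2 vertical, so at depth z the loaded area has grown by z in each plan dimension:
Δσ = qB/(B+z) = 232×2/(2+5.4) = 62.703 kPa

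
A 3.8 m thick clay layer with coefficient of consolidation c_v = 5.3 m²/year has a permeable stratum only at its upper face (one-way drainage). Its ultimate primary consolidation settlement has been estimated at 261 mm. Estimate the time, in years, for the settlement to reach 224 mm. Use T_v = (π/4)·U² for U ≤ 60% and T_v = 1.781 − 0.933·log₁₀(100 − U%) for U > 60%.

Drainage path length: H_d = H = 3.8 m (single drainage).
U = S(t)/S_ult = 224/261 = 0.8582.
U > 60%: T_v = 1.781 − 0.933·log₁₀(100 − 85.824) = 0.70659.
t = T_v·H_d²/c_v = 0.70659×3.8²/5.3 = 1.925 years.

t ≈ 1.93 years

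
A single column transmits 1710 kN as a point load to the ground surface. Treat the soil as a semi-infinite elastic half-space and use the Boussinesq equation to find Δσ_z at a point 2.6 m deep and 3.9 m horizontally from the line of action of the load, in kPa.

Boussinesq vertical stress below a point load on an elastic half-space:
Δσ_z = 3P/(2πz²) · [1 + (r/z)²]^(−5/2)
r/z = 3.9/2.6 = 1.5; [1+(r/z)²]^(−5/2) = 0.052516.
Δσ_z = 3×1710/(2π×2.6²) × 0.052516 = 120.78 × 0.052516 = 6.343 kPa

Δσ_z ≈ 6.34 kPa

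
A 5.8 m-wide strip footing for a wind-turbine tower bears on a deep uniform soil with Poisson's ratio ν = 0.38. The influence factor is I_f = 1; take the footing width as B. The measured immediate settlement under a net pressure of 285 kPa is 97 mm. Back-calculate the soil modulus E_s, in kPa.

S_e = q·B·(1−ν²)/E_s · I_f  ⇒  E_s = q·B·(1−ν²)·I_f / S_e.
E_s = 285 × 5.8 × 0.8556 × 1 / 0.097 = 14580 kPa

E_s ≈ 14600 kPa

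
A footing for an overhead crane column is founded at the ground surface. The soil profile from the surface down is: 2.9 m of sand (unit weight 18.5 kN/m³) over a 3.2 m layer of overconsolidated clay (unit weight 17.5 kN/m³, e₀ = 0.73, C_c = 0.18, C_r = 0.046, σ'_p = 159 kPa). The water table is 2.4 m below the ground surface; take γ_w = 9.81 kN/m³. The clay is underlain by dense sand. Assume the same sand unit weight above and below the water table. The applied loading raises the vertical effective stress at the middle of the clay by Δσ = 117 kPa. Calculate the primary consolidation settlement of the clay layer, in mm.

S_c ≈ 51.7 mm

Mid-depth of clay below the ground surface: z = 2.9 + 3.2/2 = 4.5 m.
Total vertical stress at mid-clay: σ_v = 18.5×2.9 + 17.5×1.6 = 81.65 kPa.
Pore pressure: u = 9.81×(4.5 − 2.4) = 20.601 kPa.
Initial effective stress: σ'_0 = σ_v − u = 81.65 − 20.601 = 61.049 kPa.
Final effective stress: σ'_f = 61.049 + 117 = 178.05 kPa.
σ'_f = 178.05 > σ'_p = 159 kPa, so the stress path crosses the preconsolidation pressure — recompression up to σ'_p, then virgin compression beyond:
S_c = H/(1+e₀)·[C_r·log₁₀(σ'_p/σ'_0) + C_c·log₁₀(σ'_f/σ'_p)]
    = 3.2/1.73 × [0.046×log₁₀(159/61.049) + 0.18×log₁₀(178.05/159)]
    = 1.8497 × [0.019123 + 0.0088461] = 0.05173 m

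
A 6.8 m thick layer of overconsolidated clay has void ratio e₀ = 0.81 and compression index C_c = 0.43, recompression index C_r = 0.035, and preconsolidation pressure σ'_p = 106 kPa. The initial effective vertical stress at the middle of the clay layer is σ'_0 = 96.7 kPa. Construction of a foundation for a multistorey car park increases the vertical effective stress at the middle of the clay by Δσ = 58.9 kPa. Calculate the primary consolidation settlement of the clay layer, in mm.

Final effective stress: σ'_f = 96.7 + 58.9 = 155.6 kPa.
σ'_f = 155.6 > σ'_p = 106 kPa, so the stress path crosses the preconsolidation pressure — recompression up to σ'_p, then virgin compression beyond:
S_c = H/(1+e₀)·[C_r·log₁₀(σ'_p/σ'_0) + C_c·log₁₀(σ'_f/σ'_p)]
    = 6.8/1.81 × [0.035×log₁₀(106/96.7) + 0.43×log₁₀(155.6/106)]
    = 3.7569 × [0.0013958 + 0.071683] = 0.2745 m

S_c ≈ 275 mm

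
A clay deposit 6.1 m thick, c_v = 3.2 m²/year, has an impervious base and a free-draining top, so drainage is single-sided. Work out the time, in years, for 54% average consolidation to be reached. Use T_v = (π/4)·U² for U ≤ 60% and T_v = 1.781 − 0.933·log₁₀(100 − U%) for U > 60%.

t ≈ 2.66 years

Drainage path length: H_d = H = 6.1 m (single drainage).
U ≤ 60%: T_v = (π/4)·U² = (π/4)×0.54² = 0.22902.
t = T_v·H_d²/c_v = 0.22902×6.1²/3.2 = 2.663 years.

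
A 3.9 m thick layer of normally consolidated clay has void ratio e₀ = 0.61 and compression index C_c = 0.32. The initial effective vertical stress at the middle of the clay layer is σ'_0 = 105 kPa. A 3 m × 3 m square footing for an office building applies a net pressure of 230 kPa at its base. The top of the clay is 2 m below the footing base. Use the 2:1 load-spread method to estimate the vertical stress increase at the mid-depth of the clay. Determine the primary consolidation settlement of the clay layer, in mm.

Mid-depth of clay below the footing base: z = 2 + 3.9/2 = 3.95 m.
Stress increase at mid-clay by the 2:1 spreading method:
Δσ = qBL/((B+z)(L+z)) = 230×3×3/((3+3.95)(3+3.95)) = 42.855 kPa
Final effective stress: σ'_f = σ'_0 + Δσ = 105 + 42.855 = 147.85 kPa.
Normally consolidated clay, so the full stress increment lies on the virgin compression line:
S_c = C_c·H/(1+e₀)·log₁₀(σ'_f/σ'_0) = 0.32×3.9/(1+0.61)×log₁₀(147.85/105)
    = 0.77516 × 0.14863 = 0.1152 m

S_c ≈ 115 mm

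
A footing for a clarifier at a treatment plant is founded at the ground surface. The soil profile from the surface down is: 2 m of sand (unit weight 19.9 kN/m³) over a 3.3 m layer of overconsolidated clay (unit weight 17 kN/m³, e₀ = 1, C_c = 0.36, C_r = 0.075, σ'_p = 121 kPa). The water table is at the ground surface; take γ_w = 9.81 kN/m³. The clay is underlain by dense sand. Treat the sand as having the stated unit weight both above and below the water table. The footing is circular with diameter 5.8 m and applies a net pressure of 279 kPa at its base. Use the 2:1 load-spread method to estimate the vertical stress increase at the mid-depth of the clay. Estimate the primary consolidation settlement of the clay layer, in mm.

S_c ≈ 104 mm

Mid-depth of clay below the ground surface: z = 2 + 3.3/2 = 3.65 m.
Total vertical stress at mid-clay: σ_v = 19.9×2 + 17×1.65 = 67.85 kPa.
Pore pressure: u = 9.81×(3.65 − 0) = 35.806 kPa.
Initial effective stress: σ'_0 = σ_v − u = 67.85 − 35.806 = 32.044 kPa.
Stress increase at mid-clay by the 2:1 spreading method:
Δσ ≈ qD²/(D+z)² = 279×5.8²/(5.8+3.65)² = 105.1 kPa
Final effective stress: σ'_f = 32.044 + 105.1 = 137.14 kPa.
σ'_f = 137.14 > σ'_p = 121 kPa, so the stress path crosses the preconsolidation pressure — recompression up to σ'_p, then virgin compression beyond:
S_c = H/(1+e₀)·[C_r·log₁₀(σ'_p/σ'_0) + C_c·log₁₀(σ'_f/σ'_p)]
    = 3.3/2 × [0.075×log₁₀(121/32.044) + 0.36×log₁₀(137.14/121)]
    = 1.65 × [0.043278 + 0.019576] = 0.1037 m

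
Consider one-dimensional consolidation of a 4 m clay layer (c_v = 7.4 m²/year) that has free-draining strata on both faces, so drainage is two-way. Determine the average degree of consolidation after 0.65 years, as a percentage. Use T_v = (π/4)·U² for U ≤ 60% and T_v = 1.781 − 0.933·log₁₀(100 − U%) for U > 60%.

Drainage path length: H_d = H/2 = 2 m (double drainage).
T_v = c_v·t/H_d² = 7.4×0.65/2² = 1.2025.
T_v = 1.2025 corresponds to the U > 60% branch:
U = 1 − 10^((1.781 − T_v)/0.933)/100 = 0.9583

U ≈ 95.8 %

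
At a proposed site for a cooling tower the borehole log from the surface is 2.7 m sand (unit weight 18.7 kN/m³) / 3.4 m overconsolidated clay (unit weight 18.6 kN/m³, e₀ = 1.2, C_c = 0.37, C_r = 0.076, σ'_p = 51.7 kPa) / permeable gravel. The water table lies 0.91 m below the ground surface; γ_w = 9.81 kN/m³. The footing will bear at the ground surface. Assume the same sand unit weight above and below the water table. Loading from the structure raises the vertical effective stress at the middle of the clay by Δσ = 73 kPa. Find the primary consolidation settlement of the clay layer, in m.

Mid-depth of clay below the ground surface: z = 2.7 + 3.4/2 = 4.4 m.
Total vertical stress at mid-clay: σ_v = 18.7×2.7 + 18.6×1.7 = 82.11 kPa.
Pore pressure: u = 9.81×(4.4 − 0.91) = 34.237 kPa.
Initial effective stress: σ'_0 = σ_v − u = 82.11 − 34.237 = 47.873 kPa.
Final effective stress: σ'_f = 47.873 + 73 = 120.87 kPa.
σ'_f = 120.87 > σ'_p = 51.7 kPa, so the stress path crosses the preconsolidation pressure — recompression up to σ'_p, then virgin compression beyond:
S_c = H/(1+e₀)·[C_r·log₁₀(σ'_p/σ'_0) + C_c·log₁₀(σ'_f/σ'_p)]
    = 3.4/2.2 × [0.076×log₁₀(51.7/47.873) + 0.37×log₁₀(120.87/51.7)]
    = 1.5455 × [0.0025384 + 0.13647] = 0.2148 m

S_c ≈ 0.215 m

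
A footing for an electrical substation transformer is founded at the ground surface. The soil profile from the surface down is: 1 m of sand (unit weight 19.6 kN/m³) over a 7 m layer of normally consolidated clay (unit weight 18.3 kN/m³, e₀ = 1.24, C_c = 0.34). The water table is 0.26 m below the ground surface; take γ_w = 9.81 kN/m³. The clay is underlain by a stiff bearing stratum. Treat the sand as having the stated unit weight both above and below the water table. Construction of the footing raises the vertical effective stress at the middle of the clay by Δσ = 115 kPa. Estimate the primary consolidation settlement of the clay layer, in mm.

S_c ≈ 608 mm

Mid-depth of clay below the ground surface: z = 1 + 7/2 = 4.5 m.
Total vertical stress at mid-clay: σ_v = 19.6×1 + 18.3×3.5 = 83.65 kPa.
Pore pressure: u = 9.81×(4.5 − 0.26) = 41.594 kPa.
Initial effective stress: σ'_0 = σ_v − u = 83.65 − 41.594 = 42.056 kPa.
Final effective stress: σ'_f = σ'_0 + Δσ = 42.056 + 115 = 157.06 kPa.
Normally consolidated clay, so the full stress increment lies on the virgin compression line:
S_c = C_c·H/(1+e₀)·log₁₀(σ'_f/σ'_0) = 0.34×7/(1+1.24)×log₁₀(157.06/42.056)
    = 1.0625 × 0.57224 = 0.608 m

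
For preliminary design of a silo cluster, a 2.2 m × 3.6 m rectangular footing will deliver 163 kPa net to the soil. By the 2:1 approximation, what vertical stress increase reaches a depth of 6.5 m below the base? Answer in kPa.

Δσ_z ≈ 14.7 kPa

By the 2:1 method the load spreads at 1 horizontal : 2 vertical, so at depth z the loaded area has grown by z in each plan dimension:
Δσ = qBL/((B+z)(L+z)) = 163×2.2×3.6/((2.2+6.5)(3.6+6.5)) = 14.692 kPa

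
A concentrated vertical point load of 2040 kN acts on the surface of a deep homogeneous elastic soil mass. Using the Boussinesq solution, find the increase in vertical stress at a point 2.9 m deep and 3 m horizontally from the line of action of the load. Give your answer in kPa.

Δσ_z ≈ 18.8 kPa

Boussinesq vertical stress below a point load on an elastic half-space:
Δσ_z = 3P/(2πz²) · [1 + (r/z)²]^(−5/2)
r/z = 3/2.9 = 1.0345; [1+(r/z)²]^(−5/2) = 0.16218.
Δσ_z = 3×2040/(2π×2.9²) × 0.16218 = 115.82 × 0.16218 = 18.78 kPa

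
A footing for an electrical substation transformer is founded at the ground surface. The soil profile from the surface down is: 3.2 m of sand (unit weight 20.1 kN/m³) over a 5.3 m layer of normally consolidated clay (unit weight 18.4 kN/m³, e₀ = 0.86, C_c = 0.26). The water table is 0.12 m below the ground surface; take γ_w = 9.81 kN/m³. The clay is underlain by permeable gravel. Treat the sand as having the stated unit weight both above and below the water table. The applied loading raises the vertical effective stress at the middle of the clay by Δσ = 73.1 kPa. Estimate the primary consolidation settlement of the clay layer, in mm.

S_c ≈ 266 mm

Mid-depth of clay below the ground surface: z = 3.2 + 5.3/2 = 5.85 m.
Total vertical stress at mid-clay: σ_v = 20.1×3.2 + 18.4×2.65 = 113.08 kPa.
Pore pressure: u = 9.81×(5.85 − 0.12) = 56.211 kPa.
Initial effective stress: σ'_0 = σ_v − u = 113.08 − 56.211 = 56.869 kPa.
Final effective stress: σ'_f = σ'_0 + Δσ = 56.869 + 73.1 = 129.97 kPa.
Normally consolidated clay, so the full stress increment lies on the virgin compression line:
S_c = C_c·H/(1+e₀)·log₁₀(σ'_f/σ'_0) = 0.26×5.3/(1+0.86)×log₁₀(129.97/56.869)
    = 0.74086 × 0.35897 = 0.2659 m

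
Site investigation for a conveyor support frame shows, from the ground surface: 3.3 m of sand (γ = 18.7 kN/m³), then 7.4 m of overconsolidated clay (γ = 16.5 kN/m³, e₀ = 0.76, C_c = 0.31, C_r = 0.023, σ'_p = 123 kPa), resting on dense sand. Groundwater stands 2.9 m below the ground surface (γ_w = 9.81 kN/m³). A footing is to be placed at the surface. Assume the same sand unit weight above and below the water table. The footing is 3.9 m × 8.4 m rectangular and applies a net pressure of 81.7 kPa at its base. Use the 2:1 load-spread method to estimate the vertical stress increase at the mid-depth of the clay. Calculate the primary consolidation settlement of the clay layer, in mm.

Mid-depth of clay below the ground surface: z = 3.3 + 7.4/2 = 7 m.
Total vertical stress at mid-clay: σ_v = 18.7×3.3 + 16.5×3.7 = 122.76 kPa.
Pore pressure: u = 9.81×(7 − 2.9) = 40.221 kPa.
Initial effective stress: σ'_0 = σ_v − u = 122.76 − 40.221 = 82.539 kPa.
Stress increase at mid-clay by the 2:1 spreading method:
Δσ = qBL/((B+z)(L+z)) = 81.7×3.9×8.4/((3.9+7)(8.4+7)) = 15.945 kPa
Final effective stress: σ'_f = 82.539 + 15.945 = 98.484 kPa.
σ'_f = 98.484 ≤ σ'_p = 123 kPa, so the clay remains overconsolidated and only the recompression index applies:
S_c = C_r·H/(1+e₀)·log₁₀(σ'_f/σ'_0) = 0.023×7.4/1.76×log₁₀(98.484/82.539)
    = 0.096704 × 0.076706 = 0.007418 m

S_c ≈ 7.42 mm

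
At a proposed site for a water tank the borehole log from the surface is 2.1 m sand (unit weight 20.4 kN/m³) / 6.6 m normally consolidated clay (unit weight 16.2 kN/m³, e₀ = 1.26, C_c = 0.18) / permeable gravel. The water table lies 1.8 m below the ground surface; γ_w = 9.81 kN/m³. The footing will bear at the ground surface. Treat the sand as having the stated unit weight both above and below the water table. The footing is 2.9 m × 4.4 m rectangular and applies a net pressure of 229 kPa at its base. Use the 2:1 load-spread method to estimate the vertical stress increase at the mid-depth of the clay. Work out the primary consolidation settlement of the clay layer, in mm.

Mid-depth of clay below the ground surface: z = 2.1 + 6.6/2 = 5.4 m.
Total vertical stress at mid-clay: σ_v = 20.4×2.1 + 16.2×3.3 = 96.3 kPa.
Pore pressure: u = 9.81×(5.4 − 1.8) = 35.316 kPa.
Initial effective stress: σ'_0 = σ_v − u = 96.3 − 35.316 = 60.984 kPa.
Stress increase at mid-clay by the 2:1 spreading method:
Δσ = qBL/((B+z)(L+z)) = 229×2.9×4.4/((2.9+5.4)(4.4+5.4)) = 35.924 kPa
Final effective stress: σ'_f = σ'_0 + Δσ = 60.984 + 35.924 = 96.908 kPa.
Normally consolidated clay, so the full stress increment lies on the virgin compression line:
S_c = C_c·H/(1+e₀)·log₁₀(σ'_f/σ'_0) = 0.18×6.6/(1+1.26)×log₁₀(96.908/60.984)
    = 0.52566 × 0.20114 = 0.1057 m

S_c ≈ 106 mm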